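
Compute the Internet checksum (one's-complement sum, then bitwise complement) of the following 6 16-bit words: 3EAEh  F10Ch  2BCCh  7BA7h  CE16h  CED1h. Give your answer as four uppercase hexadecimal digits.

One's-complement addition (fold any carry out of bit 15 back into bit 0):
  0x3EAE + 0xF10C = 0x12FBA → wrap carry → 0x2FBB
  0x2FBB + 0x2BCC = 0x05B87
  0x5B87 + 0x7BA7 = 0x0D72E
  0xD72E + 0xCE16 = 0x1A544 → wrap carry → 0xA545
  0xA545 + 0xCED1 = 0x17416 → wrap carry → 0x7417
One's-complement sum = 0x7417.
Checksum = ~0x7417 & 0xFFFF = 0x8BE8.

8BE8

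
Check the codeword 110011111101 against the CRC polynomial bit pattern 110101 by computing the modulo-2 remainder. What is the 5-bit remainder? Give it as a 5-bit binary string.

10101

Modulo-2 division of 110011111101 by 110101:
  pos 0: 110011 XOR 110101 = 000110
  pos 3: 110111 XOR 110101 = 000010
Remainder = 10101 (nonzero — an error is detected).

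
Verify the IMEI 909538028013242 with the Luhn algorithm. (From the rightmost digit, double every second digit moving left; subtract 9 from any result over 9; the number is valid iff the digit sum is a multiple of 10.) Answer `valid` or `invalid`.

From the right, keep odd positions and double even positions (subtract 9 from any doubled value over 9):
  doubled (positions 2,4,...): 8 6 0 4 7 1 0 → sum 26
  kept (positions 1,3,...): 2 2 1 8 0 3 9 9 → sum 34
Total = 60.
60 mod 10 = 0, so the number is valid.

valid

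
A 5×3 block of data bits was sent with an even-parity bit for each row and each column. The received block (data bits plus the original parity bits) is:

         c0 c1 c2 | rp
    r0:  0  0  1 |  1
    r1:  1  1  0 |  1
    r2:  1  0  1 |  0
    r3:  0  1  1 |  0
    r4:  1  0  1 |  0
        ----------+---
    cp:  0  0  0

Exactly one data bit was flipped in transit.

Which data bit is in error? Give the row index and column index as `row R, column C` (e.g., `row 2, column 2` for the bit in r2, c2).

row 1, column 0

Recompute each row's even parity and compare to rp:
  r0: data parity 1, sent rp 1 → ok
  r1: data parity 0, sent rp 1 → mismatch
  r2: data parity 0, sent rp 0 → ok
  r3: data parity 0, sent rp 0 → ok
  r4: data parity 0, sent rp 0 → ok
Recompute each column's even parity and compare to cp:
  c0: data parity 1, sent cp 0 → mismatch
  c1: data parity 0, sent cp 0 → ok
  c2: data parity 0, sent cp 0 → ok
Exactly one row (r1) and one column (c0) fail → the flipped bit is at their intersection.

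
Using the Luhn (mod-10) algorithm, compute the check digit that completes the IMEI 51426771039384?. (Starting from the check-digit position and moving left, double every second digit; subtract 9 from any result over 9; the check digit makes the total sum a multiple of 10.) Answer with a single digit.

8

Partial digits right→left: 4 8 3 9 3 0 1 7 7 6 2 4 1 5
Double every second digit counting from the check-digit position (so the 1st, 3rd, 5th, ... of the partial from the right).
  doubled (with −9 where >9): 8 6 6 2 5 4 2 → sum 33
  kept as-is: 8 9 0 7 6 4 5 → sum 39
Total = 33 + 39 = 72.
Check digit = (10 − (72 mod 10)) mod 10 = 8.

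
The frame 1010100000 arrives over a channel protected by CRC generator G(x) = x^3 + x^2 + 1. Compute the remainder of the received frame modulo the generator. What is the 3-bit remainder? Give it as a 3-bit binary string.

110

Modulo-2 division of 1010100000 by 1101:
  pos 0: 1010 XOR 1101 = 0111
  pos 1: 1111 XOR 1101 = 0010
  pos 3: 1000 XOR 1101 = 0101
  pos 4: 1010 XOR 1101 = 0111
  pos 5: 1110 XOR 1101 = 0011
Remainder = 110 (nonzero — an error is detected).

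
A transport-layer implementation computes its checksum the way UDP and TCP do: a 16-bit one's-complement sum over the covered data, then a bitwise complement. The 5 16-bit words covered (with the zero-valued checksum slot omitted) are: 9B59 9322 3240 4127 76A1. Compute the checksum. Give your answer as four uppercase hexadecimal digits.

One's-complement addition (fold any carry out of bit 15 back into bit 0):
  0x9B59 + 0x9322 = 0x12E7B → wrap carry → 0x2E7C
  0x2E7C + 0x3240 = 0x060BC
  0x60BC + 0x4127 = 0x0A1E3
  0xA1E3 + 0x76A1 = 0x11884 → wrap carry → 0x1885
One's-complement sum = 0x1885.
Checksum = ~0x1885 & 0xFFFF = 0xE77A.

E77A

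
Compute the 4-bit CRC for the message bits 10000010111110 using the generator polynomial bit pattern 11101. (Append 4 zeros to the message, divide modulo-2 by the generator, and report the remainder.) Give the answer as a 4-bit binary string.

1011

Append 4 zeros: 100000101111100000. Divide by 11101 (XOR where the leading bit is 1):
  pos 0: 10000 XOR 11101 = 01101
  pos 1: 11010 XOR 11101 = 00111
  pos 3: 11110 XOR 11101 = 00011
  pos 6: 11111 XOR 11101 = 00010
  pos 9: 10110 XOR 11101 = 01011
  pos 10: 10110 XOR 11101 = 01011
  pos 11: 10110 XOR 11101 = 01011
  pos 12: 10110 XOR 11101 = 01011
  pos 13: 10110 XOR 11101 = 01011
Remainder (last 4 bits) = 1011. This is the CRC / FCS.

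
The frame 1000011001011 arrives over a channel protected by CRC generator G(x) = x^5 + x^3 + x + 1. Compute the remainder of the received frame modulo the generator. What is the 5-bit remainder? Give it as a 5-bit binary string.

Modulo-2 division of 1000011001011 by 101011:
  pos 0: 100001 XOR 101011 = 001010
  pos 2: 101010 XOR 101011 = 000001
  pos 7: 101011 XOR 101011 = 000000
Remainder = 00000 (zero — the frame passes the CRC check).

00000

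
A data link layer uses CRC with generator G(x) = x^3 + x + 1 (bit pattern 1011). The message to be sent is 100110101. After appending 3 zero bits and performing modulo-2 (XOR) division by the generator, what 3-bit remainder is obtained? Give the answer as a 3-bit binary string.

Append 3 zeros: 100110101000. Divide by 1011 (XOR where the leading bit is 1):
  pos 0: 1001 XOR 1011 = 0010
  pos 2: 1010 XOR 1011 = 0001
  pos 5: 1101 XOR 1011 = 0110
  pos 6: 1100 XOR 1011 = 0111
  pos 7: 1110 XOR 1011 = 0101
  pos 8: 1010 XOR 1011 = 0001
Remainder (last 3 bits) = 001. This is the CRC / FCS.

001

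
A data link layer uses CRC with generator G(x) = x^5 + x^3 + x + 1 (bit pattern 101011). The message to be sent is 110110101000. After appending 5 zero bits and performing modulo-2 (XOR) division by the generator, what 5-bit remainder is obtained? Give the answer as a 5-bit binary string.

Append 5 zeros: 11011010100000000. Divide by 101011 (XOR where the leading bit is 1):
  pos 0: 110110 XOR 101011 = 011101
  pos 1: 111011 XOR 101011 = 010000
  pos 2: 100000 XOR 101011 = 001011
  pos 4: 101110 XOR 101011 = 000101
  pos 7: 101000 XOR 101011 = 000011
  pos 11: 110000 XOR 101011 = 011011
Remainder (last 5 bits) = 11011. This is the CRC / FCS.

11011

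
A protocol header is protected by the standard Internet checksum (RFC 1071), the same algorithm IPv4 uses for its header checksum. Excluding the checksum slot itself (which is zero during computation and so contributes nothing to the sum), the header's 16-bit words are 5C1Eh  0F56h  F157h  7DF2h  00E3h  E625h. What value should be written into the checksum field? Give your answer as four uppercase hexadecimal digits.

3E38

One's-complement addition (fold any carry out of bit 15 back into bit 0):
  0x5C1E + 0x0F56 = 0x06B74
  0x6B74 + 0xF157 = 0x15CCB → wrap carry → 0x5CCC
  0x5CCC + 0x7DF2 = 0x0DABE
  0xDABE + 0x00E3 = 0x0DBA1
  0xDBA1 + 0xE625 = 0x1C1C6 → wrap carry → 0xC1C7
One's-complement sum = 0xC1C7.
Checksum = ~0xC1C7 & 0xFFFF = 0x3E38.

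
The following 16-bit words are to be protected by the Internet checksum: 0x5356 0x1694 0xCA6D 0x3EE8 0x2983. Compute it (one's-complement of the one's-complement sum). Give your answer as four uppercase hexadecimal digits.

One's-complement addition (fold any carry out of bit 15 back into bit 0):
  0x5356 + 0x1694 = 0x069EA
  0x69EA + 0xCA6D = 0x13457 → wrap carry → 0x3458
  0x3458 + 0x3EE8 = 0x07340
  0x7340 + 0x2983 = 0x09CC3
One's-complement sum = 0x9CC3.
Checksum = ~0x9CC3 & 0xFFFF = 0x633C.

633C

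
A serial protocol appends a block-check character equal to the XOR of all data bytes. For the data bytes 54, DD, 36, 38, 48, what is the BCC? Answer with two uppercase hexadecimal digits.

CF

XOR the bytes together:
  start with 0x54
  0x54 ⊕ 0xDD = 0x89
  0x89 ⊕ 0x36 = 0xBF
  0xBF ⊕ 0x38 = 0x87
  0x87 ⊕ 0x48 = 0xCF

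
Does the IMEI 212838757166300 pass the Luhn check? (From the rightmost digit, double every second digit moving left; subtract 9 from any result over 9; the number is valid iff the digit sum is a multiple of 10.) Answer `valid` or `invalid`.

invalid

From the right, keep odd positions and double even positions (subtract 9 from any doubled value over 9):
  doubled (positions 2,4,...): 0 3 2 1 7 7 2 → sum 22
  kept (positions 1,3,...): 0 3 6 7 7 3 2 2 → sum 30
Total = 52.
52 mod 10 = 2, so the number is invalid.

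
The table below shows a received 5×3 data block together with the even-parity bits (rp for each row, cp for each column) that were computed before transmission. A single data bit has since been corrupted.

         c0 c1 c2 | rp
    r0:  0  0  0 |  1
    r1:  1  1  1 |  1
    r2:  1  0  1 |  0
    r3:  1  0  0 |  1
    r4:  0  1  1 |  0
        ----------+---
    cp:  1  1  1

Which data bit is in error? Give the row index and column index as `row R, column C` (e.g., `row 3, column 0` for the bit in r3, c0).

Recompute each row's even parity and compare to rp:
  r0: data parity 0, sent rp 1 → mismatch
  r1: data parity 1, sent rp 1 → ok
  r2: data parity 0, sent rp 0 → ok
  r3: data parity 1, sent rp 1 → ok
  r4: data parity 0, sent rp 0 → ok
Recompute each column's even parity and compare to cp:
  c0: data parity 1, sent cp 1 → ok
  c1: data parity 0, sent cp 1 → mismatch
  c2: data parity 1, sent cp 1 → ok
Exactly one row (r0) and one column (c1) fail → the flipped bit is at their intersection.

row 0, column 1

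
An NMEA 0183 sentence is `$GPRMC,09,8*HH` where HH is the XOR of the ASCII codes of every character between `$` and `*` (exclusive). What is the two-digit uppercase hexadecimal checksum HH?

7A

XOR the ASCII codes of the payload characters:
  'G' = 0x47 → acc = 0x47
  'P' = 0x50 → acc = 0x17
  'R' = 0x52 → acc = 0x45
  'M' = 0x4D → acc = 0x08
  'C' = 0x43 → acc = 0x4B
  ',' = 0x2C → acc = 0x67
  '0' = 0x30 → acc = 0x57
  '9' = 0x39 → acc = 0x6E
  ',' = 0x2C → acc = 0x42
  '8' = 0x38 → acc = 0x7A
Checksum = 0x7A.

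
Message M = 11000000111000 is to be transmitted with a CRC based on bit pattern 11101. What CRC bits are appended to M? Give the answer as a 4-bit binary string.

Append 4 zeros: 110000001110000000. Divide by 11101 (XOR where the leading bit is 1):
  pos 0: 11000 XOR 11101 = 00101
  pos 2: 10100 XOR 11101 = 01001
  pos 3: 10010 XOR 11101 = 01111
  pos 4: 11111 XOR 11101 = 00010
  pos 7: 10110 XOR 11101 = 01011
  pos 8: 10110 XOR 11101 = 01011
  pos 9: 10110 XOR 11101 = 01011
  pos 10: 10110 XOR 11101 = 01011
  pos 11: 10110 XOR 11101 = 01011
  pos 12: 10110 XOR 11101 = 01011
  pos 13: 10110 XOR 11101 = 01011
Remainder (last 4 bits) = 1011. This is the CRC / FCS.

1011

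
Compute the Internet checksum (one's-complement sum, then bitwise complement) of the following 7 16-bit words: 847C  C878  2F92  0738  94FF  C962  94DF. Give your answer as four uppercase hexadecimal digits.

88FE

One's-complement addition (fold any carry out of bit 15 back into bit 0):
  0x847C + 0xC878 = 0x14CF4 → wrap carry → 0x4CF5
  0x4CF5 + 0x2F92 = 0x07C87
  0x7C87 + 0x0738 = 0x083BF
  0x83BF + 0x94FF = 0x118BE → wrap carry → 0x18BF
  0x18BF + 0xC962 = 0x0E221
  0xE221 + 0x94DF = 0x17700 → wrap carry → 0x7701
One's-complement sum = 0x7701.
Checksum = ~0x7701 & 0xFFFF = 0x88FE.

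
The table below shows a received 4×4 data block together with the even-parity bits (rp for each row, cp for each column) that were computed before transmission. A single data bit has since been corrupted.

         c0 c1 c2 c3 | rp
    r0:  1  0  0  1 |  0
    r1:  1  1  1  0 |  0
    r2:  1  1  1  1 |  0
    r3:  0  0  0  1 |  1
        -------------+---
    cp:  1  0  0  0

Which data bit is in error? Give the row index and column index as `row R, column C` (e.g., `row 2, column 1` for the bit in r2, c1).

row 1, column 3

Recompute each row's even parity and compare to rp:
  r0: data parity 0, sent rp 0 → ok
  r1: data parity 1, sent rp 0 → mismatch
  r2: data parity 0, sent rp 0 → ok
  r3: data parity 1, sent rp 1 → ok
Recompute each column's even parity and compare to cp:
  c0: data parity 1, sent cp 1 → ok
  c1: data parity 0, sent cp 0 → ok
  c2: data parity 0, sent cp 0 → ok
  c3: data parity 1, sent cp 0 → mismatch
Exactly one row (r1) and one column (c3) fail → the flipped bit is at their intersection.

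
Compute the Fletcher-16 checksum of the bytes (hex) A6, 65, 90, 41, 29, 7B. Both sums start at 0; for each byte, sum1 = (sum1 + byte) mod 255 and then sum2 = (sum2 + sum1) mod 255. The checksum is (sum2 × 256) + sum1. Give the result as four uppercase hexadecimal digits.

B682

Running sums (mod 255):
  after byte 0 (A6): sum1=166, sum2=166
  after byte 1 (65): sum1=12, sum2=178
  after byte 2 (90): sum1=156, sum2=79
  after byte 3 (41): sum1=221, sum2=45
  after byte 4 (29): sum1=7, sum2=52
  after byte 5 (7B): sum1=130, sum2=182
Checksum = sum2·256 + sum1 = 182·256 + 130 = 46722 = 0xB682.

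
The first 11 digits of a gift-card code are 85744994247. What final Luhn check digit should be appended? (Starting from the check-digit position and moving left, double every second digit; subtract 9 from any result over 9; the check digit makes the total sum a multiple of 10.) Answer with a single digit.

6

Partial digits right→left: 7 4 2 4 9 9 4 4 7 5 8
Double every second digit counting from the check-digit position (so the 1st, 3rd, 5th, ... of the partial from the right).
  doubled (with −9 where >9): 5 4 9 8 5 7 → sum 38
  kept as-is: 4 4 9 4 5 → sum 26
Total = 38 + 26 = 64.
Check digit = (10 − (64 mod 10)) mod 10 = 6.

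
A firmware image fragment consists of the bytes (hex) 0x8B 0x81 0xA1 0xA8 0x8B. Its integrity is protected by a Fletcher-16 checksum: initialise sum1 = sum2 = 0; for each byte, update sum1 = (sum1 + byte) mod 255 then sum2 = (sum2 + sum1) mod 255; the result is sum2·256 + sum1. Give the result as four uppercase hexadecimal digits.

Running sums (mod 255):
  after byte 0 (0x8B): sum1=139, sum2=139
  after byte 1 (0x81): sum1=13, sum2=152
  after byte 2 (0xA1): sum1=174, sum2=71
  after byte 3 (0xA8): sum1=87, sum2=158
  after byte 4 (0x8B): sum1=226, sum2=129
Checksum = sum2·256 + sum1 = 129·256 + 226 = 33250 = 0x81E2.

81E2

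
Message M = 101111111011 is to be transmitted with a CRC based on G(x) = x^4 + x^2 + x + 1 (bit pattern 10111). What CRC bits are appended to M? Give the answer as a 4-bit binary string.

Append 4 zeros: 1011111110110000. Divide by 10111 (XOR where the leading bit is 1):
  pos 0: 10111 XOR 10111 = 00000
  pos 5: 11110 XOR 10111 = 01001
  pos 6: 10011 XOR 10111 = 00100
  pos 8: 10010 XOR 10111 = 00101
  pos 10: 10100 XOR 10111 = 00011
Remainder (last 4 bits) = 0110. This is the CRC / FCS.

0110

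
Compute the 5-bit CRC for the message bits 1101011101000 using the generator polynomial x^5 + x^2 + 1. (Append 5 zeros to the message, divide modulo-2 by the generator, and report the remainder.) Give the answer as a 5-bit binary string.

00000

Append 5 zeros: 110101110100000000. Divide by 100101 (XOR where the leading bit is 1):
  pos 0: 110101 XOR 100101 = 010000
  pos 1: 100001 XOR 100101 = 000100
  pos 4: 100101 XOR 100101 = 000000
Remainder (last 5 bits) = 00000. This is the CRC / FCS.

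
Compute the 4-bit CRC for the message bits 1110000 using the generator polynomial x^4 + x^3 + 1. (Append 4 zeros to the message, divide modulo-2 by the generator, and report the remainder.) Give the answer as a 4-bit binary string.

0001

Append 4 zeros: 11100000000. Divide by 11001 (XOR where the leading bit is 1):
  pos 0: 11100 XOR 11001 = 00101
  pos 2: 10100 XOR 11001 = 01101
  pos 3: 11010 XOR 11001 = 00011
  pos 6: 11000 XOR 11001 = 00001
Remainder (last 4 bits) = 0001. This is the CRC / FCS.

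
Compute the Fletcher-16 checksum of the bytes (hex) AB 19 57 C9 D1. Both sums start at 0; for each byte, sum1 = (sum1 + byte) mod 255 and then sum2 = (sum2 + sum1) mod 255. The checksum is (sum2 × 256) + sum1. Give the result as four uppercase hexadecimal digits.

Running sums (mod 255):
  after byte 0 (AB): sum1=171, sum2=171
  after byte 1 (19): sum1=196, sum2=112
  after byte 2 (57): sum1=28, sum2=140
  after byte 3 (C9): sum1=229, sum2=114
  after byte 4 (D1): sum1=183, sum2=42
Checksum = sum2·256 + sum1 = 42·256 + 183 = 10935 = 0x2AB7.

2AB7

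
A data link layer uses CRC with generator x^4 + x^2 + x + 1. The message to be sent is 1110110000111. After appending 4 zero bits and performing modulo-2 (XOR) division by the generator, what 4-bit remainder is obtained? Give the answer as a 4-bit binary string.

1100

Append 4 zeros: 11101100001110000. Divide by 10111 (XOR where the leading bit is 1):
  pos 0: 11101 XOR 10111 = 01010
  pos 1: 10101 XOR 10111 = 00010
  pos 4: 10000 XOR 10111 = 00111
  pos 6: 11101 XOR 10111 = 01010
  pos 7: 10101 XOR 10111 = 00010
  pos 10: 10100 XOR 10111 = 00011
Remainder (last 4 bits) = 1100. This is the CRC / FCS.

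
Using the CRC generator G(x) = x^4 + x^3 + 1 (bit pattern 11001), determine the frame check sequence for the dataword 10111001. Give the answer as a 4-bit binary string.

Append 4 zeros: 101110010000. Divide by 11001 (XOR where the leading bit is 1):
  pos 0: 10111 XOR 11001 = 01110
  pos 1: 11100 XOR 11001 = 00101
  pos 3: 10101 XOR 11001 = 01100
  pos 4: 11000 XOR 11001 = 00001
Remainder (last 4 bits) = 1000. This is the CRC / FCS.

1000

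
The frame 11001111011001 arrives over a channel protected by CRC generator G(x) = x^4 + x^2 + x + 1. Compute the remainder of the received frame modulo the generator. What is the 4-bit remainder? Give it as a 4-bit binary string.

Modulo-2 division of 11001111011001 by 10111:
  pos 0: 11001 XOR 10111 = 01110
  pos 1: 11101 XOR 10111 = 01010
  pos 2: 10101 XOR 10111 = 00010
  pos 5: 10101 XOR 10111 = 00010
  pos 8: 10100 XOR 10111 = 00011
Remainder = 0111 (nonzero — an error is detected).

0111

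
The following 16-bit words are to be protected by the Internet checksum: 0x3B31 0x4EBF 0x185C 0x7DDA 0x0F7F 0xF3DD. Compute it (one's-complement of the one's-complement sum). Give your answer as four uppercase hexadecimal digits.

One's-complement addition (fold any carry out of bit 15 back into bit 0):
  0x3B31 + 0x4EBF = 0x089F0
  0x89F0 + 0x185C = 0x0A24C
  0xA24C + 0x7DDA = 0x12026 → wrap carry → 0x2027
  0x2027 + 0x0F7F = 0x02FA6
  0x2FA6 + 0xF3DD = 0x12383 → wrap carry → 0x2384
One's-complement sum = 0x2384.
Checksum = ~0x2384 & 0xFFFF = 0xDC7B.

DC7B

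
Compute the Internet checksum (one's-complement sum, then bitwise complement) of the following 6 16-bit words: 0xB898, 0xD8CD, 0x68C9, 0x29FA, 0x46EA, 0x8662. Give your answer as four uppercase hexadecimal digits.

One's-complement addition (fold any carry out of bit 15 back into bit 0):
  0xB898 + 0xD8CD = 0x19165 → wrap carry → 0x9166
  0x9166 + 0x68C9 = 0x0FA2F
  0xFA2F + 0x29FA = 0x12429 → wrap carry → 0x242A
  0x242A + 0x46EA = 0x06B14
  0x6B14 + 0x8662 = 0x0F176
One's-complement sum = 0xF176.
Checksum = ~0xF176 & 0xFFFF = 0x0E89.

0E89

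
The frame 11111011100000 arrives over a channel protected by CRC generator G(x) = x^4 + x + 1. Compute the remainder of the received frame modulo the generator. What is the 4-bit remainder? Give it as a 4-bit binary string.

0000

Modulo-2 division of 11111011100000 by 10011:
  pos 0: 11111 XOR 10011 = 01100
  pos 1: 11000 XOR 10011 = 01011
  pos 2: 10111 XOR 10011 = 00100
  pos 4: 10011 XOR 10011 = 00000
Remainder = 0000 (zero — the frame passes the CRC check).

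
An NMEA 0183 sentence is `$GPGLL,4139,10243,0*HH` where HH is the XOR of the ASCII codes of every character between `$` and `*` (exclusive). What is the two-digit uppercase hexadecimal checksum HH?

77

XOR the ASCII codes of the payload characters:
  'G' = 0x47 → acc = 0x47
  'P' = 0x50 → acc = 0x17
  'G' = 0x47 → acc = 0x50
  'L' = 0x4C → acc = 0x1C
  'L' = 0x4C → acc = 0x50
  ',' = 0x2C → acc = 0x7C
  '4' = 0x34 → acc = 0x48
  '1' = 0x31 → acc = 0x79
  '3' = 0x33 → acc = 0x4A
  '9' = 0x39 → acc = 0x73
  ',' = 0x2C → acc = 0x5F
  '1' = 0x31 → acc = 0x6E
  '0' = 0x30 → acc = 0x5E
  '2' = 0x32 → acc = 0x6C
  '4' = 0x34 → acc = 0x58
  '3' = 0x33 → acc = 0x6B
  ',' = 0x2C → acc = 0x47
  '0' = 0x30 → acc = 0x77
Checksum = 0x77.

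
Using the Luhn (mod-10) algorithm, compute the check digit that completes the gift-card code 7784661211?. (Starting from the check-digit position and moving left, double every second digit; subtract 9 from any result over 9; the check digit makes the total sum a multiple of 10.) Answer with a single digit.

5

Partial digits right→left: 1 1 2 1 6 6 4 8 7 7
Double every second digit counting from the check-digit position (so the 1st, 3rd, 5th, ... of the partial from the right).
  doubled (with −9 where >9): 2 4 3 8 5 → sum 22
  kept as-is: 1 1 6 8 7 → sum 23
Total = 22 + 23 = 45.
Check digit = (10 − (45 mod 10)) mod 10 = 5.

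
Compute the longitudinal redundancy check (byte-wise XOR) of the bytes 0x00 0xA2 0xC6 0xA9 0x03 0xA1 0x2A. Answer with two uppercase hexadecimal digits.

XOR the bytes together:
  start with 0x00
  0x00 ⊕ 0xA2 = 0xA2
  0xA2 ⊕ 0xC6 = 0x64
  0x64 ⊕ 0xA9 = 0xCD
  0xCD ⊕ 0x03 = 0xCE
  0xCE ⊕ 0xA1 = 0x6F
  0x6F ⊕ 0x2A = 0x45

45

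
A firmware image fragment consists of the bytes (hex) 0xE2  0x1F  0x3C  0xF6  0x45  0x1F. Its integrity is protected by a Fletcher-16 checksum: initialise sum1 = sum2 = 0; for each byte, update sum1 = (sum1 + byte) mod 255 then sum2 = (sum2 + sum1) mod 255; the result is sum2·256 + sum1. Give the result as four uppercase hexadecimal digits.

Running sums (mod 255):
  after byte 0 (0xE2): sum1=226, sum2=226
  after byte 1 (0x1F): sum1=2, sum2=228
  after byte 2 (0x3C): sum1=62, sum2=35
  after byte 3 (0xF6): sum1=53, sum2=88
  after byte 4 (0x45): sum1=122, sum2=210
  after byte 5 (0x1F): sum1=153, sum2=108
Checksum = sum2·256 + sum1 = 108·256 + 153 = 27801 = 0x6C99.

6C99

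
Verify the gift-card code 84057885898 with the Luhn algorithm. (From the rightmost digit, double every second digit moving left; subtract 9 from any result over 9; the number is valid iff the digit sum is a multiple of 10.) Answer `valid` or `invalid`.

invalid

From the right, keep odd positions and double even positions (subtract 9 from any doubled value over 9):
  doubled (positions 2,4,...): 9 1 7 1 8 → sum 26
  kept (positions 1,3,...): 8 8 8 7 0 8 → sum 39
Total = 65.
65 mod 10 = 5, so the number is invalid.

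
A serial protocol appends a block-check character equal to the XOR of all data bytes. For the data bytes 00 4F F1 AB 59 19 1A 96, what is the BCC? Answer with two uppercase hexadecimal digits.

XOR the bytes together:
  start with 0x00
  0x00 ⊕ 0x4F = 0x4F
  0x4F ⊕ 0xF1 = 0xBE
  0xBE ⊕ 0xAB = 0x15
  0x15 ⊕ 0x59 = 0x4C
  0x4C ⊕ 0x19 = 0x55
  0x55 ⊕ 0x1A = 0x4F
  0x4F ⊕ 0x96 = 0xD9

D9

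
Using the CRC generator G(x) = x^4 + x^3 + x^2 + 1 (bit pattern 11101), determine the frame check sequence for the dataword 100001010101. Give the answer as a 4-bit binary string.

1011

Append 4 zeros: 1000010101010000. Divide by 11101 (XOR where the leading bit is 1):
  pos 0: 10000 XOR 11101 = 01101
  pos 1: 11011 XOR 11101 = 00110
  pos 3: 11001 XOR 11101 = 00100
  pos 5: 10001 XOR 11101 = 01100
  pos 6: 11000 XOR 11101 = 00101
  pos 8: 10110 XOR 11101 = 01011
  pos 9: 10110 XOR 11101 = 01011
  pos 10: 10110 XOR 11101 = 01011
  pos 11: 10110 XOR 11101 = 01011
Remainder (last 4 bits) = 1011. This is the CRC / FCS.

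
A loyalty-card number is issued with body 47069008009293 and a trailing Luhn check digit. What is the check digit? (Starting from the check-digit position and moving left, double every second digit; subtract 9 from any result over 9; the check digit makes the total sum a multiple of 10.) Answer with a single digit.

4

Partial digits right→left: 3 9 2 9 0 0 8 0 0 9 6 0 7 4
Double every second digit counting from the check-digit position (so the 1st, 3rd, 5th, ... of the partial from the right).
  doubled (with −9 where >9): 6 4 0 7 0 3 5 → sum 25
  kept as-is: 9 9 0 0 9 0 4 → sum 31
Total = 25 + 31 = 56.
Check digit = (10 − (56 mod 10)) mod 10 = 4.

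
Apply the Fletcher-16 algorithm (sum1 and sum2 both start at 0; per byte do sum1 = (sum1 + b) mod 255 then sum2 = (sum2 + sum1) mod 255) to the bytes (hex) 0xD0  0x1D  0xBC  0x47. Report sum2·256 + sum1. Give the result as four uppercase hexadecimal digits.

5BF1

Running sums (mod 255):
  after byte 0 (0xD0): sum1=208, sum2=208
  after byte 1 (0x1D): sum1=237, sum2=190
  after byte 2 (0xBC): sum1=170, sum2=105
  after byte 3 (0x47): sum1=241, sum2=91
Checksum = sum2·256 + sum1 = 91·256 + 241 = 23537 = 0x5BF1.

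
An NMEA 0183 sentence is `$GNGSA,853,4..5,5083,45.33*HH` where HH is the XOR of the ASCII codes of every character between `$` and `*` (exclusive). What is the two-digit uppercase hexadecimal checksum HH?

XOR the ASCII codes of the payload characters:
  'G' = 0x47 → acc = 0x47
  'N' = 0x4E → acc = 0x09
  'G' = 0x47 → acc = 0x4E
  'S' = 0x53 → acc = 0x1D
  'A' = 0x41 → acc = 0x5C
  ',' = 0x2C → acc = 0x70
  '8' = 0x38 → acc = 0x48
  '5' = 0x35 → acc = 0x7D
  '3' = 0x33 → acc = 0x4E
  ',' = 0x2C → acc = 0x62
  '4' = 0x34 → acc = 0x56
  '.' = 0x2E → acc = 0x78
  '.' = 0x2E → acc = 0x56
  '5' = 0x35 → acc = 0x63
  ',' = 0x2C → acc = 0x4F
  '5' = 0x35 → acc = 0x7A
  '0' = 0x30 → acc = 0x4A
  '8' = 0x38 → acc = 0x72
  '3' = 0x33 → acc = 0x41
  ',' = 0x2C → acc = 0x6D
  '4' = 0x34 → acc = 0x59
  '5' = 0x35 → acc = 0x6C
  '.' = 0x2E → acc = 0x42
  '3' = 0x33 → acc = 0x71
  '3' = 0x33 → acc = 0x42
Checksum = 0x42.

42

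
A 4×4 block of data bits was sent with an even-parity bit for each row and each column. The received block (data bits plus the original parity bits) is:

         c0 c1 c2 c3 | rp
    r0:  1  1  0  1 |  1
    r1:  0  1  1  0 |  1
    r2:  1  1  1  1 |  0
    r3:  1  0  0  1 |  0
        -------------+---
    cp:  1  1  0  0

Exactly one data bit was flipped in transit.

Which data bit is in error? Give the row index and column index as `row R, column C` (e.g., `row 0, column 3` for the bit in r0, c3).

Recompute each row's even parity and compare to rp:
  r0: data parity 1, sent rp 1 → ok
  r1: data parity 0, sent rp 1 → mismatch
  r2: data parity 0, sent rp 0 → ok
  r3: data parity 0, sent rp 0 → ok
Recompute each column's even parity and compare to cp:
  c0: data parity 1, sent cp 1 → ok
  c1: data parity 1, sent cp 1 → ok
  c2: data parity 0, sent cp 0 → ok
  c3: data parity 1, sent cp 0 → mismatch
Exactly one row (r1) and one column (c3) fail → the flipped bit is at their intersection.

row 1, column 3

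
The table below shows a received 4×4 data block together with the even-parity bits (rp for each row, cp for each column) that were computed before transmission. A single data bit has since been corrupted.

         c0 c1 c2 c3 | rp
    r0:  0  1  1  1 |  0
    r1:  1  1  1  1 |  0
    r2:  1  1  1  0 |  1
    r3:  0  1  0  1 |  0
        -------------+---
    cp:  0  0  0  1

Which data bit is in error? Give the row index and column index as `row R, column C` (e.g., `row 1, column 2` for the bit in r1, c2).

row 0, column 2

Recompute each row's even parity and compare to rp:
  r0: data parity 1, sent rp 0 → mismatch
  r1: data parity 0, sent rp 0 → ok
  r2: data parity 1, sent rp 1 → ok
  r3: data parity 0, sent rp 0 → ok
Recompute each column's even parity and compare to cp:
  c0: data parity 0, sent cp 0 → ok
  c1: data parity 0, sent cp 0 → ok
  c2: data parity 1, sent cp 0 → mismatch
  c3: data parity 1, sent cp 1 → ok
Exactly one row (r0) and one column (c2) fail → the flipped bit is at their intersection.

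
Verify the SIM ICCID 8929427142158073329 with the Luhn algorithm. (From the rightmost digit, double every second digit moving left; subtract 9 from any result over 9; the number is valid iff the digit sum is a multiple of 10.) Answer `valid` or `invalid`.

From the right, keep odd positions and double even positions (subtract 9 from any doubled value over 9):
  doubled (positions 2,4,...): 4 6 0 1 4 2 4 9 9 → sum 39
  kept (positions 1,3,...): 9 3 7 8 1 4 7 4 2 8 → sum 53
Total = 92.
92 mod 10 = 2, so the number is invalid.

invalid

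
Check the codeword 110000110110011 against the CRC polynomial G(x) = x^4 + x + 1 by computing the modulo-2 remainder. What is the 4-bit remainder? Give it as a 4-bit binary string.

Modulo-2 division of 110000110110011 by 10011:
  pos 0: 11000 XOR 10011 = 01011
  pos 1: 10110 XOR 10011 = 00101
  pos 3: 10111 XOR 10011 = 00100
  pos 5: 10001 XOR 10011 = 00010
  pos 8: 10100 XOR 10011 = 00111
  pos 10: 11111 XOR 10011 = 01100
Remainder = 1100 (nonzero — an error is detected).

1100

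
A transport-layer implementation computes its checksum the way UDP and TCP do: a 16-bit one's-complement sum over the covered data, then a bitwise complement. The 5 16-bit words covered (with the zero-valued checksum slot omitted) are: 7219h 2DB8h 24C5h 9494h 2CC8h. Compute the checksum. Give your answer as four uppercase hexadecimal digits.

One's-complement addition (fold any carry out of bit 15 back into bit 0):
  0x7219 + 0x2DB8 = 0x09FD1
  0x9FD1 + 0x24C5 = 0x0C496
  0xC496 + 0x9494 = 0x1592A → wrap carry → 0x592B
  0x592B + 0x2CC8 = 0x085F3
One's-complement sum = 0x85F3.
Checksum = ~0x85F3 & 0xFFFF = 0x7A0C.

7A0C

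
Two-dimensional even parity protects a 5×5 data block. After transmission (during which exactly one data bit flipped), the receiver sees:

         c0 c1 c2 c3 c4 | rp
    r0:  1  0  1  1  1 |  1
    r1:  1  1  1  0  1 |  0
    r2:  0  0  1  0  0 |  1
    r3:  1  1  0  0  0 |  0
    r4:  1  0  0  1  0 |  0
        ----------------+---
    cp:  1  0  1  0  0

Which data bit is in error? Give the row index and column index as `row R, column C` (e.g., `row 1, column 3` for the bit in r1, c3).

row 0, column 0

Recompute each row's even parity and compare to rp:
  r0: data parity 0, sent rp 1 → mismatch
  r1: data parity 0, sent rp 0 → ok
  r2: data parity 1, sent rp 1 → ok
  r3: data parity 0, sent rp 0 → ok
  r4: data parity 0, sent rp 0 → ok
Recompute each column's even parity and compare to cp:
  c0: data parity 0, sent cp 1 → mismatch
  c1: data parity 0, sent cp 0 → ok
  c2: data parity 1, sent cp 1 → ok
  c3: data parity 0, sent cp 0 → ok
  c4: data parity 0, sent cp 0 → ok
Exactly one row (r0) and one column (c0) fail → the flipped bit is at their intersection.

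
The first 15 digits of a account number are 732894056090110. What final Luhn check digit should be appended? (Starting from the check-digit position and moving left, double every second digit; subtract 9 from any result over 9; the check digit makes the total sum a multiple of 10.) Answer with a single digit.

7

Partial digits right→left: 0 1 1 0 9 0 6 5 0 4 9 8 2 3 7
Double every second digit counting from the check-digit position (so the 1st, 3rd, 5th, ... of the partial from the right).
  doubled (with −9 where >9): 0 2 9 3 0 9 4 5 → sum 32
  kept as-is: 1 0 0 5 4 8 3 → sum 21
Total = 32 + 21 = 53.
Check digit = (10 − (53 mod 10)) mod 10 = 7.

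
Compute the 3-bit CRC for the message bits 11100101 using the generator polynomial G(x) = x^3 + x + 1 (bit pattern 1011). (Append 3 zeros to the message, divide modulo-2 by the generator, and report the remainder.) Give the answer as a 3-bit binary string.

Append 3 zeros: 11100101000. Divide by 1011 (XOR where the leading bit is 1):
  pos 0: 1110 XOR 1011 = 0101
  pos 1: 1010 XOR 1011 = 0001
  pos 4: 1101 XOR 1011 = 0110
  pos 5: 1100 XOR 1011 = 0111
  pos 6: 1110 XOR 1011 = 0101
  pos 7: 1010 XOR 1011 = 0001
Remainder (last 3 bits) = 001. This is the CRC / FCS.

001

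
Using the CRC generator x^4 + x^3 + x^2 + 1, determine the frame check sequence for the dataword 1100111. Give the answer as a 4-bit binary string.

Append 4 zeros: 11001110000. Divide by 11101 (XOR where the leading bit is 1):
  pos 0: 11001 XOR 11101 = 00100
  pos 2: 10011 XOR 11101 = 01110
  pos 3: 11100 XOR 11101 = 00001
Remainder (last 4 bits) = 1000. This is the CRC / FCS.

1000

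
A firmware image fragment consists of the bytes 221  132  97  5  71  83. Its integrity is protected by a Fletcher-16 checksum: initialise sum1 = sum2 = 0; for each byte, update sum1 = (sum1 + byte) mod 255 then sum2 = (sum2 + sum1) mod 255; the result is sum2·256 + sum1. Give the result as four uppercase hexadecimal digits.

Running sums (mod 255):
  after byte 0 (221): sum1=221, sum2=221
  after byte 1 (132): sum1=98, sum2=64
  after byte 2 (97): sum1=195, sum2=4
  after byte 3 (5): sum1=200, sum2=204
  after byte 4 (71): sum1=16, sum2=220
  after byte 5 (83): sum1=99, sum2=64
Checksum = sum2·256 + sum1 = 64·256 + 99 = 16483 = 0x4063.

4063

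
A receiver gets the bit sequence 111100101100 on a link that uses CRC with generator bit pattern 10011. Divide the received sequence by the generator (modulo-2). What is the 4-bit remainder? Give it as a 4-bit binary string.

1100

Modulo-2 division of 111100101100 by 10011:
  pos 0: 11110 XOR 10011 = 01101
  pos 1: 11010 XOR 10011 = 01001
  pos 2: 10011 XOR 10011 = 00000
Remainder = 1100 (nonzero — an error is detected).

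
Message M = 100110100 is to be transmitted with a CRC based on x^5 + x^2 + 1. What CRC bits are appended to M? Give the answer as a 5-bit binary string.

00011

Append 5 zeros: 10011010000000. Divide by 100101 (XOR where the leading bit is 1):
  pos 0: 100110 XOR 100101 = 000011
  pos 4: 111000 XOR 100101 = 011101
  pos 5: 111010 XOR 100101 = 011111
  pos 6: 111110 XOR 100101 = 011011
  pos 7: 110110 XOR 100101 = 010011
  pos 8: 100110 XOR 100101 = 000011
Remainder (last 5 bits) = 00011. This is the CRC / FCS.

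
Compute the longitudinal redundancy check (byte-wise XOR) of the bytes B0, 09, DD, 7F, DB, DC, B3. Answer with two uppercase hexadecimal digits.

XOR the bytes together:
  start with 0xB0
  0xB0 ⊕ 0x09 = 0xB9
  0xB9 ⊕ 0xDD = 0x64
  0x64 ⊕ 0x7F = 0x1B
  0x1B ⊕ 0xDB = 0xC0
  0xC0 ⊕ 0xDC = 0x1C
  0x1C ⊕ 0xB3 = 0xAF

AF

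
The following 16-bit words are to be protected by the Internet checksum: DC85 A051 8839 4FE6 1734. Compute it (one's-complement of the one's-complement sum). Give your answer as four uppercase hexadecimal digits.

93D4

One's-complement addition (fold any carry out of bit 15 back into bit 0):
  0xDC85 + 0xA051 = 0x17CD6 → wrap carry → 0x7CD7
  0x7CD7 + 0x8839 = 0x10510 → wrap carry → 0x0511
  0x0511 + 0x4FE6 = 0x054F7
  0x54F7 + 0x1734 = 0x06C2B
One's-complement sum = 0x6C2B.
Checksum = ~0x6C2B & 0xFFFF = 0x93D4.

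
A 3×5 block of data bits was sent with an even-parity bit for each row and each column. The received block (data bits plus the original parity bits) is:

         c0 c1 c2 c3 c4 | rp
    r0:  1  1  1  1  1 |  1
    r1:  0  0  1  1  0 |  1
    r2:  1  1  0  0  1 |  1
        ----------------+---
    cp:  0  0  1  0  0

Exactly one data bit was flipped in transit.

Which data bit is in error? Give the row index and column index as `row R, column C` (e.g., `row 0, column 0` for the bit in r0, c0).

row 1, column 2

Recompute each row's even parity and compare to rp:
  r0: data parity 1, sent rp 1 → ok
  r1: data parity 0, sent rp 1 → mismatch
  r2: data parity 1, sent rp 1 → ok
Recompute each column's even parity and compare to cp:
  c0: data parity 0, sent cp 0 → ok
  c1: data parity 0, sent cp 0 → ok
  c2: data parity 0, sent cp 1 → mismatch
  c3: data parity 0, sent cp 0 → ok
  c4: data parity 0, sent cp 0 → ok
Exactly one row (r1) and one column (c2) fail → the flipped bit is at their intersection.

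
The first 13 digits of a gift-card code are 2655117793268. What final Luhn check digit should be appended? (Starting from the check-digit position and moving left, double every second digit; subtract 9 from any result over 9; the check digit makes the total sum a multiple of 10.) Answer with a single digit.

Partial digits right→left: 8 6 2 3 9 7 7 1 1 5 5 6 2
Double every second digit counting from the check-digit position (so the 1st, 3rd, 5th, ... of the partial from the right).
  doubled (with −9 where >9): 7 4 9 5 2 1 4 → sum 32
  kept as-is: 6 3 7 1 5 6 → sum 28
Total = 32 + 28 = 60.
Check digit = (10 − (60 mod 10)) mod 10 = 0.

0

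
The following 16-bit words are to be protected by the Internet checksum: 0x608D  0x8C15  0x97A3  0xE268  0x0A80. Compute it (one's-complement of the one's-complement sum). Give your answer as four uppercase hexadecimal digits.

One's-complement addition (fold any carry out of bit 15 back into bit 0):
  0x608D + 0x8C15 = 0x0ECA2
  0xECA2 + 0x97A3 = 0x18445 → wrap carry → 0x8446
  0x8446 + 0xE268 = 0x166AE → wrap carry → 0x66AF
  0x66AF + 0x0A80 = 0x0712F
One's-complement sum = 0x712F.
Checksum = ~0x712F & 0xFFFF = 0x8ED0.

8ED0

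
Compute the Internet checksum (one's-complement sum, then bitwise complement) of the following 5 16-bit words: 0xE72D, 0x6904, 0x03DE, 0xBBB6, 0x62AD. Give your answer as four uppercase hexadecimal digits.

One's-complement addition (fold any carry out of bit 15 back into bit 0):
  0xE72D + 0x6904 = 0x15031 → wrap carry → 0x5032
  0x5032 + 0x03DE = 0x05410
  0x5410 + 0xBBB6 = 0x10FC6 → wrap carry → 0x0FC7
  0x0FC7 + 0x62AD = 0x07274
One's-complement sum = 0x7274.
Checksum = ~0x7274 & 0xFFFF = 0x8D8B.

8D8B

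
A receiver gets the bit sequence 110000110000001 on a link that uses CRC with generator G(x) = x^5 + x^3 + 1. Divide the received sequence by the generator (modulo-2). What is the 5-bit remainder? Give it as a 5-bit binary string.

Modulo-2 division of 110000110000001 by 101001:
  pos 0: 110000 XOR 101001 = 011001
  pos 1: 110011 XOR 101001 = 011010
  pos 2: 110101 XOR 101001 = 011100
  pos 3: 111000 XOR 101001 = 010001
  pos 4: 100010 XOR 101001 = 001011
  pos 6: 101100 XOR 101001 = 000101
  pos 9: 101001 XOR 101001 = 000000
Remainder = 00000 (zero — the frame passes the CRC check).

00000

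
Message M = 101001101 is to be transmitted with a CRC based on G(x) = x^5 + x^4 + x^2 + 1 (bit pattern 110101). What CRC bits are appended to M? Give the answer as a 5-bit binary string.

01011

Append 5 zeros: 10100110100000. Divide by 110101 (XOR where the leading bit is 1):
  pos 0: 101001 XOR 110101 = 011100
  pos 1: 111001 XOR 110101 = 001100
  pos 3: 110001 XOR 110101 = 000100
  pos 6: 100000 XOR 110101 = 010101
  pos 7: 101010 XOR 110101 = 011111
  pos 8: 111110 XOR 110101 = 001011
Remainder (last 5 bits) = 01011. This is the CRC / FCS.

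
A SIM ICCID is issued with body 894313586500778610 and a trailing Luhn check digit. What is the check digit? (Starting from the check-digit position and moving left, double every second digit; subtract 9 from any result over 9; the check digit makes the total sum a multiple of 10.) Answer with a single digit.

Partial digits right→left: 0 1 6 8 7 7 0 0 5 6 8 5 3 1 3 4 9 8
Double every second digit counting from the check-digit position (so the 1st, 3rd, 5th, ... of the partial from the right).
  doubled (with −9 where >9): 0 3 5 0 1 7 6 6 9 → sum 37
  kept as-is: 1 8 7 0 6 5 1 4 8 → sum 40
Total = 37 + 40 = 77.
Check digit = (10 − (77 mod 10)) mod 10 = 3.

3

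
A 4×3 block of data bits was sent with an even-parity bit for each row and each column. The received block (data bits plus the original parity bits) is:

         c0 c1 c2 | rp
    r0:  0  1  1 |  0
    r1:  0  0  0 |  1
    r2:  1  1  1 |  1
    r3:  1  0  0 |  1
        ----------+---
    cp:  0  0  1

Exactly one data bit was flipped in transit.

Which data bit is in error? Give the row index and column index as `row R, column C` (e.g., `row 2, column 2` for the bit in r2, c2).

row 1, column 2

Recompute each row's even parity and compare to rp:
  r0: data parity 0, sent rp 0 → ok
  r1: data parity 0, sent rp 1 → mismatch
  r2: data parity 1, sent rp 1 → ok
  r3: data parity 1, sent rp 1 → ok
Recompute each column's even parity and compare to cp:
  c0: data parity 0, sent cp 0 → ok
  c1: data parity 0, sent cp 0 → ok
  c2: data parity 0, sent cp 1 → mismatch
Exactly one row (r1) and one column (c2) fail → the flipped bit is at their intersection.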